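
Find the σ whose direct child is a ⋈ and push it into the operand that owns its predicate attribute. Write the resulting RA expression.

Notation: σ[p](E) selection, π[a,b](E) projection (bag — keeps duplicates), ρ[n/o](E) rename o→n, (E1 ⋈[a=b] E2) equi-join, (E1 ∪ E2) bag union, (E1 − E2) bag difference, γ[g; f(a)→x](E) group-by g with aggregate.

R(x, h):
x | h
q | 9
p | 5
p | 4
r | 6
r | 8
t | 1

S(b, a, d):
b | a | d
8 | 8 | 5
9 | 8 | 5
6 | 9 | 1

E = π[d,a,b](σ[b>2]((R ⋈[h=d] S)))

σ filters on b, owned by the right side.
E' = π[d,a,b]((R ⋈[h=d] σ[b>2](S)))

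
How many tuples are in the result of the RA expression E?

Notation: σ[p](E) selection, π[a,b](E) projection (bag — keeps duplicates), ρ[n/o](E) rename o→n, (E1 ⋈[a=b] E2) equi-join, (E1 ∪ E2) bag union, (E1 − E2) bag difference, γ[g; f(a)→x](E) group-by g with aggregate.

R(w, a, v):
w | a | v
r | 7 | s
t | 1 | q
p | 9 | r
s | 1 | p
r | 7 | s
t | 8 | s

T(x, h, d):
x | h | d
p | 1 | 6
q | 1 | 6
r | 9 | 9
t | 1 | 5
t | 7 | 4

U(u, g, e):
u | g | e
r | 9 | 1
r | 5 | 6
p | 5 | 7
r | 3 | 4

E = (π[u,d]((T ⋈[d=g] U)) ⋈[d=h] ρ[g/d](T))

Row counts bottom-up:
  T → 5
  U → 4
  (T ⋈[d=g] U) → 3
  π[u,d]((T ⋈[d=g] U)) → 3
  T → 5
  ρ[g/d](T) → 5
  (π[u,d]((T ⋈[d=g] U)) ⋈[d=h] ρ[g/d](T)) → 1

|E| = 1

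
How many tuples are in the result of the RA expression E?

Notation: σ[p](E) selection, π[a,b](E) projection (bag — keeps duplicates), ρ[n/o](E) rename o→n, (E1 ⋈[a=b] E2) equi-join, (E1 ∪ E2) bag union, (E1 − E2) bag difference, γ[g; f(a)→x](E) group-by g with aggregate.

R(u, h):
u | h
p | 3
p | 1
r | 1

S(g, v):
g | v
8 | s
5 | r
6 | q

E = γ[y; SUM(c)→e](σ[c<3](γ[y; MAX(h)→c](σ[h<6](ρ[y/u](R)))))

Subexpression sizes:
  R → 3
  ρ[y/u](R) → 3
  σ[h<6](ρ[y/u](R)) → 3
  γ[y; MAX(h)→c](σ[h<6](ρ[y/u](R))) → 2
  σ[c<3](γ[y; MAX(h)→c](σ[h<6](ρ[y/u](R)))) → 1
  γ[y; SUM(c)→e](σ[c<3](γ[y; MAX(h)→c](σ[h<6](ρ[y/u](R))))) → 1

|E| = 1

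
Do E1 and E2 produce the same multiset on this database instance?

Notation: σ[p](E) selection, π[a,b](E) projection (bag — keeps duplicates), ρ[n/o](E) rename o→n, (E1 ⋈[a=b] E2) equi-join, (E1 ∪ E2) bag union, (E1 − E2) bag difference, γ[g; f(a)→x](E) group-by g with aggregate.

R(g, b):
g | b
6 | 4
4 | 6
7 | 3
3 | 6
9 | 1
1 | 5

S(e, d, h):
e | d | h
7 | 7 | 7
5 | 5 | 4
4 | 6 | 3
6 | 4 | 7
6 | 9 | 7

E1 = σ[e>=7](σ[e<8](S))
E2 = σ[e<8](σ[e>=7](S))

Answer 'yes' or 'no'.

E1 per-node cardinality:
  S → 5
  σ[e<8](S) → 5
  σ[e>=7](σ[e<8](S)) → 1
E2 per-node cardinality:
  S → 5
  σ[e>=7](S) → 1
  σ[e<8](σ[e>=7](S)) → 1

E1 and E2 produce the same multiset:
e | d | h
7 | 7 | 7

yes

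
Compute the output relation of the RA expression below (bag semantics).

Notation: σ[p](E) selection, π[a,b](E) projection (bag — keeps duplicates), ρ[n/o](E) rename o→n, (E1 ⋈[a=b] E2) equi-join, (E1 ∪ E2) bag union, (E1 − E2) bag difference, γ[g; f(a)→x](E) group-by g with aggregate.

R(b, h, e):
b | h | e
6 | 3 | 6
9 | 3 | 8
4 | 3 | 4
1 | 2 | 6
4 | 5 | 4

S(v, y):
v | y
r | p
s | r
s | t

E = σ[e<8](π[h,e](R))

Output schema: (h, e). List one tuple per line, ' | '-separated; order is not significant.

Stepwise |·|:
  R → 5
  π[h,e](R) → 5
  σ[e<8](π[h,e](R)) → 4

== RESULT ==
h | e
2 | 6
3 | 4
3 | 6
5 | 4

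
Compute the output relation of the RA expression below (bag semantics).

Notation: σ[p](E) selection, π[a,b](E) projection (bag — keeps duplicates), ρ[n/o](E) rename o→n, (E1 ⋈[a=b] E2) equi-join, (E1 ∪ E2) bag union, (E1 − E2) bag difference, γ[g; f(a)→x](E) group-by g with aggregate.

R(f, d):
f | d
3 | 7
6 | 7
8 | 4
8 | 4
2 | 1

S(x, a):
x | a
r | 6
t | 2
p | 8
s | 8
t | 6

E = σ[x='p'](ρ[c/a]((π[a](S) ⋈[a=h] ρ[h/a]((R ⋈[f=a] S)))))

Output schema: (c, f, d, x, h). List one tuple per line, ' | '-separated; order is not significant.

Stepwise |·|:
  S → 5
  π[a](S) → 5
  R → 5
  S → 5
  (R ⋈[f=a] S) → 7
  ρ[h/a]((R ⋈[f=a] S)) → 7
  (π[a](S) ⋈[a=h] ρ[h/a]((R ⋈[f=a] S))) → 13
  ρ[c/a]((π[a](S) ⋈[a=h] ρ[h/a]((R ⋈[f=a] S)))) → 13
  σ[x='p'](ρ[c/a]((π[a](S) ⋈[a=h] ρ[h/a]((R ⋈[f=a] S))))) → 4

== RESULT ==
c | f | d | x | h
8 | 8 | 4 | p | 8
8 | 8 | 4 | p | 8
8 | 8 | 4 | p | 8
8 | 8 | 4 | p | 8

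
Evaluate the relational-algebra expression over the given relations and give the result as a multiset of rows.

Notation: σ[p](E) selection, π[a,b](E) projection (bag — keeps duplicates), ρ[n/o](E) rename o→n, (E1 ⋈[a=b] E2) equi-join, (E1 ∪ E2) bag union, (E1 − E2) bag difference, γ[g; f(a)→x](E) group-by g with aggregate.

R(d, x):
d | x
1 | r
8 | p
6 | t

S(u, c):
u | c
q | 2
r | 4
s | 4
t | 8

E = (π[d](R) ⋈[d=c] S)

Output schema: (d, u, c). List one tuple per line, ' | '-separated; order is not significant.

Per-node cardinality:
  R → 3
  π[d](R) → 3
  S → 4
  (π[d](R) ⋈[d=c] S) → 1

== RESULT ==
d | u | c
8 | t | 8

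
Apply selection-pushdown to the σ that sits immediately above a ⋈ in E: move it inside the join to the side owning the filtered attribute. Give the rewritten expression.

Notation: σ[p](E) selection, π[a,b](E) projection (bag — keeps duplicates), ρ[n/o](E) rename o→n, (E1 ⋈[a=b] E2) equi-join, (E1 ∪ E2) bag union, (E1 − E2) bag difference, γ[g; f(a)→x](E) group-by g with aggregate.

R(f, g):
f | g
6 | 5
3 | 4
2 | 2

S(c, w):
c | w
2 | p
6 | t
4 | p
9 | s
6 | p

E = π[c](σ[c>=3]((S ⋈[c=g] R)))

σ filters on c, owned by the left side.
E' = π[c]((σ[c>=3](S) ⋈[c=g] R))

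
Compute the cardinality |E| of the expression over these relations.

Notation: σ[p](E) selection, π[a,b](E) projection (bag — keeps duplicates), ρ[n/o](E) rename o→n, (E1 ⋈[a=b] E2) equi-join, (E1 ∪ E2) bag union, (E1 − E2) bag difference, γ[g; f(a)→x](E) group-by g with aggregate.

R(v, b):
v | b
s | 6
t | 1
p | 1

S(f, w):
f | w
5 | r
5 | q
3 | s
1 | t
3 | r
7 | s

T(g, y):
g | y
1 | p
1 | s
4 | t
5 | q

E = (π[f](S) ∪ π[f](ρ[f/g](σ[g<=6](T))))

Row counts bottom-up:
  S → 6
  π[f](S) → 6
  T → 4
  σ[g<=6](T) → 4
  ρ[f/g](σ[g<=6](T)) → 4
  π[f](ρ[f/g](σ[g<=6](T))) → 4
  (π[f](S) ∪ π[f](ρ[f/g](σ[g<=6](T)))) → 10

|E| = 10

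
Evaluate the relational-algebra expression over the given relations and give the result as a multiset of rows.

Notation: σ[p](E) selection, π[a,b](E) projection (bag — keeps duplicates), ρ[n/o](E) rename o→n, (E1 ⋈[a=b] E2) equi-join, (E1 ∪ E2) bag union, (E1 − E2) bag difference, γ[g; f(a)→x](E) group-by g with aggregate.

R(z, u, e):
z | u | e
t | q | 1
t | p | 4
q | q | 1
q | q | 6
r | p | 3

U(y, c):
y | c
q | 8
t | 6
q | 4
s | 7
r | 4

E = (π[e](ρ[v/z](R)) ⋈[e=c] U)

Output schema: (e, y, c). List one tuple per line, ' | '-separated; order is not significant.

Row counts bottom-up:
  R → 5
  ρ[v/z](R) → 5
  π[e](ρ[v/z](R)) → 5
  U → 5
  (π[e](ρ[v/z](R)) ⋈[e=c] U) → 3

== RESULT ==
e | y | c
4 | q | 4
4 | r | 4
6 | t | 6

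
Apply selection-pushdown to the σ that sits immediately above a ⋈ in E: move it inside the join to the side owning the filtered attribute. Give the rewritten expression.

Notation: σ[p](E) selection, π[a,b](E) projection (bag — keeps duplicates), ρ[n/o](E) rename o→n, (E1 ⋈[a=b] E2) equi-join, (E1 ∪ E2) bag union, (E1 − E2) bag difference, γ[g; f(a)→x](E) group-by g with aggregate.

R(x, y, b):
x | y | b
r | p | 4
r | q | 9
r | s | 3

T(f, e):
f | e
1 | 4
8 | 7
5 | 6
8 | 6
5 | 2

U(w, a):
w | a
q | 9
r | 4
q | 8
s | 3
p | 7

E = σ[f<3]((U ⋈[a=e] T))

σ filters on f, owned by the right side.
E' = (U ⋈[a=e] σ[f<3](T))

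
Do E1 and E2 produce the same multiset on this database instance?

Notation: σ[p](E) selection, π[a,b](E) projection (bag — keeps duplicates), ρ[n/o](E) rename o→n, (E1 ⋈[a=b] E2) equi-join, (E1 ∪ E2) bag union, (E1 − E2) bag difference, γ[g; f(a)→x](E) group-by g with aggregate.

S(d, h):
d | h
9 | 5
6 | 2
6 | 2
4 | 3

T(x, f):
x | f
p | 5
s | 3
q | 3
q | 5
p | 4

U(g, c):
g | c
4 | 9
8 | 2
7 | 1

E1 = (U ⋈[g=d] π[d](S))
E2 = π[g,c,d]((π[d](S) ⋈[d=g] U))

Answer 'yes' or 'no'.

E1 subexpression sizes:
  U → 3
  S → 4
  π[d](S) → 4
  (U ⋈[g=d] π[d](S)) → 1
E2 subexpression sizes:
  S → 4
  π[d](S) → 4
  U → 3
  (π[d](S) ⋈[d=g] U) → 1
  π[g,c,d]((π[d](S) ⋈[d=g] U)) → 1

E1 and E2 produce the same multiset:
g | c | d
4 | 9 | 4

yes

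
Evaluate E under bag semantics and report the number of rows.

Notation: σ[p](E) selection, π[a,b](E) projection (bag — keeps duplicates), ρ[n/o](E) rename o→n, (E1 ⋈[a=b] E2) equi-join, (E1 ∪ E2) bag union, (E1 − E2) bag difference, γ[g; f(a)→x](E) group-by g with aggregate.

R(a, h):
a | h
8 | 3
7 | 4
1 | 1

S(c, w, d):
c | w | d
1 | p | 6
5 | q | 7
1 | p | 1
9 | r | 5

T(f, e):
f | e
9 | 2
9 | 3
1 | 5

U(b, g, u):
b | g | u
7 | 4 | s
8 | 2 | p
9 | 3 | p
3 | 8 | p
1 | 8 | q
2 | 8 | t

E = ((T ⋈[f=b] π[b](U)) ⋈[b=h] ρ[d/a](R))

Per-node cardinality:
  T → 3
  U → 6
  π[b](U) → 6
  (T ⋈[f=b] π[b](U)) → 3
  R → 3
  ρ[d/a](R) → 3
  ((T ⋈[f=b] π[b](U)) ⋈[b=h] ρ[d/a](R)) → 1

|E| = 1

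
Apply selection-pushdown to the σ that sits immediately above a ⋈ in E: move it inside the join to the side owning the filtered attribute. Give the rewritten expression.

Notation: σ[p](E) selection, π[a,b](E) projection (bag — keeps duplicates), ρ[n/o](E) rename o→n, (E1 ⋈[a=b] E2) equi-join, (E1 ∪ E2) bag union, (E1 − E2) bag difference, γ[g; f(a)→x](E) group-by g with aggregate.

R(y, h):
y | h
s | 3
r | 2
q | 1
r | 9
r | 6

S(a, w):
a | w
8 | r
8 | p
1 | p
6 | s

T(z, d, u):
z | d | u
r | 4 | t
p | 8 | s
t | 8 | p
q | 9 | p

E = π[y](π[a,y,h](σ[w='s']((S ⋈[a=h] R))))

σ filters on w, owned by the left side.
E' = π[y](π[a,y,h]((σ[w='s'](S) ⋈[a=h] R)))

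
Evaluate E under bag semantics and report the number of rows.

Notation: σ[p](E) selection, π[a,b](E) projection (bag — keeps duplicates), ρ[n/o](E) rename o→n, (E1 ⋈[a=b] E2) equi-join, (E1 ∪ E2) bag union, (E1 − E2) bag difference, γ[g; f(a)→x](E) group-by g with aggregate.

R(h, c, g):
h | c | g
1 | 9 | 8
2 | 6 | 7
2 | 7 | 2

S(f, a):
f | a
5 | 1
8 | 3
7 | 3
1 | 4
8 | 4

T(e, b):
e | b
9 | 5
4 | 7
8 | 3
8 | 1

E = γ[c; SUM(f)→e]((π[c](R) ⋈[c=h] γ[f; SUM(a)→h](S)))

Subexpression sizes:
  R → 3
  π[c](R) → 3
  S → 5
  γ[f; SUM(a)→h](S) → 4
  (π[c](R) ⋈[c=h] γ[f; SUM(a)→h](S)) → 1
  γ[c; SUM(f)→e]((π[c](R) ⋈[c=h] γ[f; SUM(a)→h](S))) → 1

|E| = 1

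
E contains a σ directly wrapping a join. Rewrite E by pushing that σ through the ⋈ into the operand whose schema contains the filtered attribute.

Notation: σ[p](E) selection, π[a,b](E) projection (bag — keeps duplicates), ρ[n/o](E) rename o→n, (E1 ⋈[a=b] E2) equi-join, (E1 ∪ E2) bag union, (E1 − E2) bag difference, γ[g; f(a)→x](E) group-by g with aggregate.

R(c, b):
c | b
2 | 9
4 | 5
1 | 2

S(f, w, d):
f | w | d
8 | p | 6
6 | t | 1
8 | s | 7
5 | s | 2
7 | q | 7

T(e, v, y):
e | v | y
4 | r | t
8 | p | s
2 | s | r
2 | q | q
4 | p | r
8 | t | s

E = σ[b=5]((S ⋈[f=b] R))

σ filters on b, owned by the right side.
E' = (S ⋈[f=b] σ[b=5](R))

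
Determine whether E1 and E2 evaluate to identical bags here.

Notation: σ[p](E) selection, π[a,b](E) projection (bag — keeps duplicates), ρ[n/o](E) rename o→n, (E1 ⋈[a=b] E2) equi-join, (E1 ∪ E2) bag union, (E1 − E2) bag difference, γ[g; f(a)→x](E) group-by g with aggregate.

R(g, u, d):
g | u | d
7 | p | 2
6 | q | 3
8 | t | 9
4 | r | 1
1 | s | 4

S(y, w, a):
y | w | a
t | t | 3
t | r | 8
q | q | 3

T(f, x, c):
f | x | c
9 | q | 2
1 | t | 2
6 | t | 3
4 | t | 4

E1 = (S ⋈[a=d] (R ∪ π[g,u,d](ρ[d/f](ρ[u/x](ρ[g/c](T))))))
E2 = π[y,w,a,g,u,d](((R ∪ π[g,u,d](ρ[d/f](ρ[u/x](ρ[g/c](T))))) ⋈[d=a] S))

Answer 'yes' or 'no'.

E1 subexpression sizes:
  S → 3
  R → 5
  T → 4
  ρ[g/c](T) → 4
  ρ[u/x](ρ[g/c](T)) → 4
  ρ[d/f](ρ[u/x](ρ[g/c](T))) → 4
  π[g,u,d](ρ[d/f](ρ[u/x](ρ[g/c](T)))) → 4
  (R ∪ π[g,u,d](ρ[d/f](ρ[u/x](ρ[g/c](T))))) → 9
  (S ⋈[a=d] (R ∪ π[g,u,d](ρ[d/f](ρ[u/x](ρ[g/c](T)))))) → 2
E2 subexpression sizes:
  R → 5
  T → 4
  ρ[g/c](T) → 4
  ρ[u/x](ρ[g/c](T)) → 4
  ρ[d/f](ρ[u/x](ρ[g/c](T))) → 4
  π[g,u,d](ρ[d/f](ρ[u/x](ρ[g/c](T)))) → 4
  (R ∪ π[g,u,d](ρ[d/f](ρ[u/x](ρ[g/c](T))))) → 9
  S → 3
  ((R ∪ π[g,u,d](ρ[d/f](ρ[u/x](ρ[g/c](T))))) ⋈[d=a] S) → 2
  π[y,w,a,g,u,d](((R ∪ π[g,u,d](ρ[d/f](ρ[u/x](ρ[g/c](T))))) ⋈[d=a] S)) → 2

E1 and E2 produce the same multiset:
y | w | a | g | u | d
q | q | 3 | 6 | q | 3
t | t | 3 | 6 | q | 3

yes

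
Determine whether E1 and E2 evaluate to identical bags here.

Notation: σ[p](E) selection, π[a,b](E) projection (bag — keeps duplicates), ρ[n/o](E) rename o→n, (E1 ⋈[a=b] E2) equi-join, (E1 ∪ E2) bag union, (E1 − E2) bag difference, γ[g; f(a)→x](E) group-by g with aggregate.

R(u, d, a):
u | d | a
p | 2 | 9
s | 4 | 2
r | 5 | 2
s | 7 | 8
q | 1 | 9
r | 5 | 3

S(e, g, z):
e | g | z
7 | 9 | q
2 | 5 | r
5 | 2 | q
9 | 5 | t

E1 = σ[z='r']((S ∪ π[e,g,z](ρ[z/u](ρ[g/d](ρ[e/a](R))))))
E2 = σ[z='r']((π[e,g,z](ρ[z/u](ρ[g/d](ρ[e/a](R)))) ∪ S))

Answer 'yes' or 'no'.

E1 subexpression sizes:
  S → 4
  R → 6
  ρ[e/a](R) → 6
  ρ[g/d](ρ[e/a](R)) → 6
  ρ[z/u](ρ[g/d](ρ[e/a](R))) → 6
  π[e,g,z](ρ[z/u](ρ[g/d](ρ[e/a](R)))) → 6
  (S ∪ π[e,g,z](ρ[z/u](ρ[g/d](ρ[e/a](R))))) → 10
  σ[z='r']((S ∪ π[e,g,z](ρ[z/u](ρ[g/d](ρ[e/a](R)))))) → 3
E2 subexpression sizes:
  R → 6
  ρ[e/a](R) → 6
  ρ[g/d](ρ[e/a](R)) → 6
  ρ[z/u](ρ[g/d](ρ[e/a](R))) → 6
  π[e,g,z](ρ[z/u](ρ[g/d](ρ[e/a](R)))) → 6
  S → 4
  (π[e,g,z](ρ[z/u](ρ[g/d](ρ[e/a](R)))) ∪ S) → 10
  σ[z='r']((π[e,g,z](ρ[z/u](ρ[g/d](ρ[e/a](R)))) ∪ S)) → 3

E1 and E2 produce the same multiset:
e | g | z
2 | 5 | r
2 | 5 | r
3 | 5 | r

yes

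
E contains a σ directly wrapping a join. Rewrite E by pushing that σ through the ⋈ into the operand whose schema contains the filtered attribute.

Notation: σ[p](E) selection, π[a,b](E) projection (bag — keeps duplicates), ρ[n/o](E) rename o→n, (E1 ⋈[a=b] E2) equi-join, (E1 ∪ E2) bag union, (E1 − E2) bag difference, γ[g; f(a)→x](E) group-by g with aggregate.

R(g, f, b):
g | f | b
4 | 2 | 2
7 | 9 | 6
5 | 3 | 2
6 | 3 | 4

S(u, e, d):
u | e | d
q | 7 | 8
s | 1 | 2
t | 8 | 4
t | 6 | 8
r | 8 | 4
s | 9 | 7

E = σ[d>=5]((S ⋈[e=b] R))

σ filters on d, owned by the left side.
E' = (σ[d>=5](S) ⋈[e=b] R)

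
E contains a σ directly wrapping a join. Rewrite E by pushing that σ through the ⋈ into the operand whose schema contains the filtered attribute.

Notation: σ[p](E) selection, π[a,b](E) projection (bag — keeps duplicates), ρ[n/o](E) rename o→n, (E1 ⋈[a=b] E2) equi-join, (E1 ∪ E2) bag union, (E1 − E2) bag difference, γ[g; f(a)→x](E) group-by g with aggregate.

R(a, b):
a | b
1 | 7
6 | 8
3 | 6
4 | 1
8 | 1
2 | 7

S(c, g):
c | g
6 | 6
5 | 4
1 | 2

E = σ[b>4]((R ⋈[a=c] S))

σ filters on b, owned by the left side.
E' = (σ[b>4](R) ⋈[a=c] S)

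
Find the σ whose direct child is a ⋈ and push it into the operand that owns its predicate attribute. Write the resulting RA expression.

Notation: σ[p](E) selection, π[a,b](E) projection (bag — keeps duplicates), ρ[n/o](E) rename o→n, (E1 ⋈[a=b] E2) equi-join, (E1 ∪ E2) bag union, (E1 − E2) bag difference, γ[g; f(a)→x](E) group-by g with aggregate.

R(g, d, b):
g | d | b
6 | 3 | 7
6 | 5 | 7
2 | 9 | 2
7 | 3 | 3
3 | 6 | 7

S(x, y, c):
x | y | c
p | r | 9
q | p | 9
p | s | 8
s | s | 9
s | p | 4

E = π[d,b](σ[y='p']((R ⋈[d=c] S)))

σ filters on y, owned by the right side.
E' = π[d,b]((R ⋈[d=c] σ[y='p'](S)))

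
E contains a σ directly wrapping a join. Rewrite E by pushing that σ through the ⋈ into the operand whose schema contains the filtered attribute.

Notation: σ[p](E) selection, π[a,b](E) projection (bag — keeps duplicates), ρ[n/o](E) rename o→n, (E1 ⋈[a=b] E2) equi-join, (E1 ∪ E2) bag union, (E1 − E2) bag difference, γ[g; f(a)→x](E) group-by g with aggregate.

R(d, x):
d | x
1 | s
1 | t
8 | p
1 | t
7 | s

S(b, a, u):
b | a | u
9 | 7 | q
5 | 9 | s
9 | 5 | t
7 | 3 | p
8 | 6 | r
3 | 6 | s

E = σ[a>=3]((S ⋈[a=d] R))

σ filters on a, owned by the left side.
E' = (σ[a>=3](S) ⋈[a=d] R)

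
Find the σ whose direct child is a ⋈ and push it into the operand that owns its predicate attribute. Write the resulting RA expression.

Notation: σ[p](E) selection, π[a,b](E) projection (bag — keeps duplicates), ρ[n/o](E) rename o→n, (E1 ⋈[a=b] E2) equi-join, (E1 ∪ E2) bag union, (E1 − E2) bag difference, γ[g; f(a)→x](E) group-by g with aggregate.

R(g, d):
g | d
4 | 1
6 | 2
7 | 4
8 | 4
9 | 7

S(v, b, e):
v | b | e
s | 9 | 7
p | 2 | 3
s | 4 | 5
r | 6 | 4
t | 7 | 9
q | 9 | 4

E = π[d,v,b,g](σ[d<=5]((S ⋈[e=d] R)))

σ filters on d, owned by the right side.
E' = π[d,v,b,g]((S ⋈[e=d] σ[d<=5](R)))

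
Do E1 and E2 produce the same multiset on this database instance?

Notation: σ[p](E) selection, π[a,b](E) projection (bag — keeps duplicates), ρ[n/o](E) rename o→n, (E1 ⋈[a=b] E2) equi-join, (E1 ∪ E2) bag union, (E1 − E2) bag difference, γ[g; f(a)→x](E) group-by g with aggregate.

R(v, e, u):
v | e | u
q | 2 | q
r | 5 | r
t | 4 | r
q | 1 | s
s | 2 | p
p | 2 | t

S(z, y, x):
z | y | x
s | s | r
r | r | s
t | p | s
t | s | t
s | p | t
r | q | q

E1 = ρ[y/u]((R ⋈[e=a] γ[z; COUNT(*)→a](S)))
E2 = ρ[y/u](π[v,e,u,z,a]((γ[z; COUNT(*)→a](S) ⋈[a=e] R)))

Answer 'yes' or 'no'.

E1 stepwise |·|:
  R → 6
  S → 6
  γ[z; COUNT(*)→a](S) → 3
  (R ⋈[e=a] γ[z; COUNT(*)→a](S)) → 9
  ρ[y/u]((R ⋈[e=a] γ[z; COUNT(*)→a](S))) → 9
E2 stepwise |·|:
  S → 6
  γ[z; COUNT(*)→a](S) → 3
  R → 6
  (γ[z; COUNT(*)→a](S) ⋈[a=e] R) → 9
  π[v,e,u,z,a]((γ[z; COUNT(*)→a](S) ⋈[a=e] R)) → 9
  ρ[y/u](π[v,e,u,z,a]((γ[z; COUNT(*)→a](S) ⋈[a=e] R))) → 9

E1 and E2 produce the same multiset:
v | e | y | z | a
p | 2 | t | r | 2
p | 2 | t | s | 2
p | 2 | t | t | 2
q | 2 | q | r | 2
q | 2 | q | s | 2
q | 2 | q | t | 2
s | 2 | p | r | 2
s | 2 | p | s | 2
s | 2 | p | t | 2

yes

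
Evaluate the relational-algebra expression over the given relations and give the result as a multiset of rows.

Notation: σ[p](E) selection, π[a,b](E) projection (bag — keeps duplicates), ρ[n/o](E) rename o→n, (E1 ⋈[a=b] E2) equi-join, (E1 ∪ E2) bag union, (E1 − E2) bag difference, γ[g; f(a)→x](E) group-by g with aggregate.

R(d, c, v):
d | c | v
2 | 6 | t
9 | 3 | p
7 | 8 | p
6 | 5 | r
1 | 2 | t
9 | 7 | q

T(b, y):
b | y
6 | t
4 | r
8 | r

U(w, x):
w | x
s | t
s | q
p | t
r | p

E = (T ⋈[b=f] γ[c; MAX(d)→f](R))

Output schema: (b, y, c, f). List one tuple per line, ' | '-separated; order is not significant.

Row counts bottom-up:
  T → 3
  R → 6
  γ[c; MAX(d)→f](R) → 6
  (T ⋈[b=f] γ[c; MAX(d)→f](R)) → 1

== RESULT ==
b | y | c | f
6 | t | 5 | 6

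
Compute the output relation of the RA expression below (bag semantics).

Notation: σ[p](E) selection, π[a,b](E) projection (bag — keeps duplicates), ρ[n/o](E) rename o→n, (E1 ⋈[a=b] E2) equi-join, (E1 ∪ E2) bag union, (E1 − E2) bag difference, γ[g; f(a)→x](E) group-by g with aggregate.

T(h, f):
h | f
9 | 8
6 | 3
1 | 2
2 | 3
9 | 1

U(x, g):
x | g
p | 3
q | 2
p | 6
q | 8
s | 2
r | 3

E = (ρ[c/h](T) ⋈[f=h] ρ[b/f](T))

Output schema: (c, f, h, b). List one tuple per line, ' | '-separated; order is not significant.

Row counts bottom-up:
  T → 5
  ρ[c/h](T) → 5
  T → 5
  ρ[b/f](T) → 5
  (ρ[c/h](T) ⋈[f=h] ρ[b/f](T)) → 2

== RESULT ==
c | f | h | b
1 | 2 | 2 | 3
9 | 1 | 1 | 2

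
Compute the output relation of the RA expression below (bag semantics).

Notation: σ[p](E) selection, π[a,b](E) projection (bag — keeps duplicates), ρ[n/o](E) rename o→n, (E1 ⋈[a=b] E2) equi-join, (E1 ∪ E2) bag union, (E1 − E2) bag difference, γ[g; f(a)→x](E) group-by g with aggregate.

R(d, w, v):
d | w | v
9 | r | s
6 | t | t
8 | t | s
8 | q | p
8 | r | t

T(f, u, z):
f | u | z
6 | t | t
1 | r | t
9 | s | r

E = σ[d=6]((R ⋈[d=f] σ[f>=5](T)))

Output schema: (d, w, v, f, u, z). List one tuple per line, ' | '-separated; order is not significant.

Per-node cardinality:
  R → 5
  T → 3
  σ[f>=5](T) → 2
  (R ⋈[d=f] σ[f>=5](T)) → 2
  σ[d=6]((R ⋈[d=f] σ[f>=5](T))) → 1

== RESULT ==
d | w | v | f | u | z
6 | t | t | 6 | t | t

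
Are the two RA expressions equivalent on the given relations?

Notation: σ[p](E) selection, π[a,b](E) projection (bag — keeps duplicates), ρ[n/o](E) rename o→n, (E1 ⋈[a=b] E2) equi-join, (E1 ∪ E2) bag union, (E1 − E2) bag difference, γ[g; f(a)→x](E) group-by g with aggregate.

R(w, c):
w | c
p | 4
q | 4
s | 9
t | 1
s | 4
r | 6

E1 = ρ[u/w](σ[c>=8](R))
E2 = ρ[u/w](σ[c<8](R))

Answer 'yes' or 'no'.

E1 per-node cardinality:
  R → 6
  σ[c>=8](R) → 1
  ρ[u/w](σ[c>=8](R)) → 1
E2 per-node cardinality:
  R → 6
  σ[c<8](R) → 5
  ρ[u/w](σ[c<8](R)) → 5

E1 result:
u | c
s | 9
E2 result:
u | c
p | 4
q | 4
r | 6
s | 4
t | 1
Witness: ('s', 9) appears 1× in E1 but 0× in E2.

no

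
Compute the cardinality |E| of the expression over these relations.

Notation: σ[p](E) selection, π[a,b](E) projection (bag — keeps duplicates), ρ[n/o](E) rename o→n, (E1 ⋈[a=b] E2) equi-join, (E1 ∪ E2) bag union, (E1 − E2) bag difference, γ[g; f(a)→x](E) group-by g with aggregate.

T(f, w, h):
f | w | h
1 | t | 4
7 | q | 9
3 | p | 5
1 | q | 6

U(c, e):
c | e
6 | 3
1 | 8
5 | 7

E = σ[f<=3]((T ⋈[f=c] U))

Subexpression sizes:
  T → 4
  U → 3
  (T ⋈[f=c] U) → 2
  σ[f<=3]((T ⋈[f=c] U)) → 2

|E| = 2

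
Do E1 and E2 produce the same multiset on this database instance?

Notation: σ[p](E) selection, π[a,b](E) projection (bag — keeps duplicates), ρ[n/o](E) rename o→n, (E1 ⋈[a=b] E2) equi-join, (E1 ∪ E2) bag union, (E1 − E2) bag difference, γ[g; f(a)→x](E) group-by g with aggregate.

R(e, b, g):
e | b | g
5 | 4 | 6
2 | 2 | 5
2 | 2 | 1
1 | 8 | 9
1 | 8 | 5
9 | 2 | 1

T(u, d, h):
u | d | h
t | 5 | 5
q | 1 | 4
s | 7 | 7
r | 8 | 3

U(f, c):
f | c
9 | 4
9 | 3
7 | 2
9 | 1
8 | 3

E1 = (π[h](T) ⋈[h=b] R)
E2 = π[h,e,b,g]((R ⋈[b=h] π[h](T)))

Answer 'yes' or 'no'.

E1 stepwise |·|:
  T → 4
  π[h](T) → 4
  R → 6
  (π[h](T) ⋈[h=b] R) → 1
E2 stepwise |·|:
  R → 6
  T → 4
  π[h](T) → 4
  (R ⋈[b=h] π[h](T)) → 1
  π[h,e,b,g]((R ⋈[b=h] π[h](T))) → 1

E1 and E2 produce the same multiset:
h | e | b | g
4 | 5 | 4 | 6

yes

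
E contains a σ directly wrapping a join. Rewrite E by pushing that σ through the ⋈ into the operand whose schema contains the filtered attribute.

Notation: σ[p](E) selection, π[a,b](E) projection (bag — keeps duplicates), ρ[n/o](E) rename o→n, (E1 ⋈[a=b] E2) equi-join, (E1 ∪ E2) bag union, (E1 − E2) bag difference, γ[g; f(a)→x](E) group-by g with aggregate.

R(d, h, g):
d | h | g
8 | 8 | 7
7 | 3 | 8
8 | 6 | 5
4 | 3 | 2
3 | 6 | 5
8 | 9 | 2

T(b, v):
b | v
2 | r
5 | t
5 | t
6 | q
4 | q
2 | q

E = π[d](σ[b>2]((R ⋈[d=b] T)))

σ filters on b, owned by the right side.
E' = π[d]((R ⋈[d=b] σ[b>2](T)))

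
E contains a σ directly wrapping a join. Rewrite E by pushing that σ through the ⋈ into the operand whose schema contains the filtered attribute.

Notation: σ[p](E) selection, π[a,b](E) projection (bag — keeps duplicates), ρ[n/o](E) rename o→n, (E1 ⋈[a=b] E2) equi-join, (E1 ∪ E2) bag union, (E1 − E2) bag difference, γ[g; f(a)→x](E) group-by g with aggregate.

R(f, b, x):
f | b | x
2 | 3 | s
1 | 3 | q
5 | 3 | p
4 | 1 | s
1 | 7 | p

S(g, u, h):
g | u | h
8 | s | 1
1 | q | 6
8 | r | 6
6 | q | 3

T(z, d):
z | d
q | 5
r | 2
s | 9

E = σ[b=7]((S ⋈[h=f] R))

σ filters on b, owned by the right side.
E' = (S ⋈[h=f] σ[b=7](R))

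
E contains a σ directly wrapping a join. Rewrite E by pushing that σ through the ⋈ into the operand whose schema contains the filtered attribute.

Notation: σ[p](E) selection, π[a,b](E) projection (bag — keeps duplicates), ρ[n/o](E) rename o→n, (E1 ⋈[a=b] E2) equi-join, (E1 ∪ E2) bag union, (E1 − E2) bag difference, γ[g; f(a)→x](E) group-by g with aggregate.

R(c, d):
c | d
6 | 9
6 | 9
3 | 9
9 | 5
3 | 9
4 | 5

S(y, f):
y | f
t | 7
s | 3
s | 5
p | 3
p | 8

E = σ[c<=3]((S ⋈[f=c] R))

σ filters on c, owned by the right side.
E' = (S ⋈[f=c] σ[c<=3](R))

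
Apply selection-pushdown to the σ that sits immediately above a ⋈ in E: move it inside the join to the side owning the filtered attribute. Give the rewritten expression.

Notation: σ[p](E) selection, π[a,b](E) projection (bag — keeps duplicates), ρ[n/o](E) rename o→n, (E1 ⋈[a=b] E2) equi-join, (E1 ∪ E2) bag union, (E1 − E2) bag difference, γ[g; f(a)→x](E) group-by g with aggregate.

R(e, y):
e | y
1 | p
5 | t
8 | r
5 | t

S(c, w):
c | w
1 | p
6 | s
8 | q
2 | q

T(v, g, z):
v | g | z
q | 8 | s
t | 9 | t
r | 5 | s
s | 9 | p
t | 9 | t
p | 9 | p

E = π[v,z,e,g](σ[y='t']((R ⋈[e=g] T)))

σ filters on y, owned by the left side.
E' = π[v,z,e,g]((σ[y='t'](R) ⋈[e=g] T))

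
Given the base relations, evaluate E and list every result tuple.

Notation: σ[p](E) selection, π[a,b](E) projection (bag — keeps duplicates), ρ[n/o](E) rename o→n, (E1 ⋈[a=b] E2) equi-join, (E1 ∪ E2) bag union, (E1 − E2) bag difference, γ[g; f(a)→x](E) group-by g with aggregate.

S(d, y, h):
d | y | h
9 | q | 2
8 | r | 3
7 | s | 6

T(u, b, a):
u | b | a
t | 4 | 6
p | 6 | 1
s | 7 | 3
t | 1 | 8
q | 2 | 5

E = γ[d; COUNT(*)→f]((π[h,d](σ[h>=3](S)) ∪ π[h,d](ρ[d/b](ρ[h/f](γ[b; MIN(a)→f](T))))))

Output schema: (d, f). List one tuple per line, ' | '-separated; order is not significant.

Stepwise |·|:
  S → 3
  σ[h>=3](S) → 2
  π[h,d](σ[h>=3](S)) → 2
  T → 5
  γ[b; MIN(a)→f](T) → 5
  ρ[h/f](γ[b; MIN(a)→f](T)) → 5
  ρ[d/b](ρ[h/f](γ[b; MIN(a)→f](T))) → 5
  π[h,d](ρ[d/b](ρ[h/f](γ[b; MIN(a)→f](T)))) → 5
  (π[h,d](σ[h>=3](S)) ∪ π[h,d](ρ[d/b](ρ[h/f](γ[b; MIN(a)→f](T))))) → 7
  γ[d; COUNT(*)→f]((π[h,d](σ[h>=3](S)) ∪ π[h,d](ρ[d/b](ρ[h/f](γ[b; MIN(a)→f](T)))))) → 6

== RESULT ==
d | f
1 | 1
2 | 1
4 | 1
6 | 1
7 | 2
8 | 1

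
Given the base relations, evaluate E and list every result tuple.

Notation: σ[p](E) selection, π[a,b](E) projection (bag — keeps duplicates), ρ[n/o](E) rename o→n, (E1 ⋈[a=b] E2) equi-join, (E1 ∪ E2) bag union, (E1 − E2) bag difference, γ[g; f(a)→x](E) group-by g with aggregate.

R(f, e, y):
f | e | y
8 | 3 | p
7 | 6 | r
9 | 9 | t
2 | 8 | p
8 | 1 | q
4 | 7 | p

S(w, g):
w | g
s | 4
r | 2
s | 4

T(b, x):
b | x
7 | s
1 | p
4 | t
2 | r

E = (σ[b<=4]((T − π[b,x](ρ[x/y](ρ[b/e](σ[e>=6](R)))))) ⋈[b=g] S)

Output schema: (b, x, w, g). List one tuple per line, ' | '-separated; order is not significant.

Per-node cardinality:
  T → 4
  R → 6
  σ[e>=6](R) → 4
  ρ[b/e](σ[e>=6](R)) → 4
  ρ[x/y](ρ[b/e](σ[e>=6](R))) → 4
  π[b,x](ρ[x/y](ρ[b/e](σ[e>=6](R)))) → 4
  (T − π[b,x](ρ[x/y](ρ[b/e](σ[e>=6](R))))) → 4
  σ[b<=4]((T − π[b,x](ρ[x/y](ρ[b/e](σ[e>=6](R)))))) → 3
  S → 3
  (σ[b<=4]((T − π[b,x](ρ[x/y](ρ[b/e](σ[e>=6](R)))))) ⋈[b=g] S) → 3

== RESULT ==
b | x | w | g
2 | r | r | 2
4 | t | s | 4
4 | t | s | 4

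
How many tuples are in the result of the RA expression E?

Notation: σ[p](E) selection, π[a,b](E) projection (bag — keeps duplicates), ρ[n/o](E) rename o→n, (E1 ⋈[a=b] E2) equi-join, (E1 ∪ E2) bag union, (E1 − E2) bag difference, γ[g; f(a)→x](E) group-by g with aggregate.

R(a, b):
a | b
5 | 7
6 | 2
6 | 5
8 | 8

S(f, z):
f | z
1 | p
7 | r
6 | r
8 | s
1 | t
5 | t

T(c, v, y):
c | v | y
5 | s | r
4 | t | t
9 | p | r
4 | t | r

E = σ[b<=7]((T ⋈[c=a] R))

Row counts bottom-up:
  T → 4
  R → 4
  (T ⋈[c=a] R) → 1
  σ[b<=7]((T ⋈[c=a] R)) → 1

|E| = 1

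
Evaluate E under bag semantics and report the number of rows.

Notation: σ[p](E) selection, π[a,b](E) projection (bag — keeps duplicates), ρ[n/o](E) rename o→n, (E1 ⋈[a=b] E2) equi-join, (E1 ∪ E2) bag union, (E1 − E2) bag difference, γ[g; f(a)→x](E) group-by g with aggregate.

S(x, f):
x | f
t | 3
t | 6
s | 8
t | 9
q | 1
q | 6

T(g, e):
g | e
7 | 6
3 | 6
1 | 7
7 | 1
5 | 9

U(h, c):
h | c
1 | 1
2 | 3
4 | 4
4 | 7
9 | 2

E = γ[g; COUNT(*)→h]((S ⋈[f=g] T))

Per-node cardinality:
  S → 6
  T → 5
  (S ⋈[f=g] T) → 2
  γ[g; COUNT(*)→h]((S ⋈[f=g] T)) → 2

|E| = 2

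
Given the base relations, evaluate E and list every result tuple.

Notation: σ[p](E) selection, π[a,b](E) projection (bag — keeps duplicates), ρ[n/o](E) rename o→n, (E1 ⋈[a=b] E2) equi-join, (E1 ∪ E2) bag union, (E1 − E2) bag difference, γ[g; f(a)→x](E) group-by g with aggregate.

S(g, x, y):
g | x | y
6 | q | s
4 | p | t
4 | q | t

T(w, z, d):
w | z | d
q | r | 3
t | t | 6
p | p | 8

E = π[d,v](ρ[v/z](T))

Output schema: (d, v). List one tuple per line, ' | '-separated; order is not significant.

Stepwise |·|:
  T → 3
  ρ[v/z](T) → 3
  π[d,v](ρ[v/z](T)) → 3

== RESULT ==
d | v
3 | r
6 | t
8 | p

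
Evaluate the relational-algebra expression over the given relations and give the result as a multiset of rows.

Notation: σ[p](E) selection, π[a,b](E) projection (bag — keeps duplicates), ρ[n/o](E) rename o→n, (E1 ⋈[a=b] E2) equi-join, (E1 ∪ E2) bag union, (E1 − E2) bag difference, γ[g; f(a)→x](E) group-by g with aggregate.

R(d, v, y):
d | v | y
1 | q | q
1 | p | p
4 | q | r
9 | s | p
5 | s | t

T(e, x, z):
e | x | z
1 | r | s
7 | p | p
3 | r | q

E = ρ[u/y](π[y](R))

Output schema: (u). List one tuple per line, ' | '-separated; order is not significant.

Row counts bottom-up:
  R → 5
  π[y](R) → 5
  ρ[u/y](π[y](R)) → 5

== RESULT ==
u
p
p
q
r
t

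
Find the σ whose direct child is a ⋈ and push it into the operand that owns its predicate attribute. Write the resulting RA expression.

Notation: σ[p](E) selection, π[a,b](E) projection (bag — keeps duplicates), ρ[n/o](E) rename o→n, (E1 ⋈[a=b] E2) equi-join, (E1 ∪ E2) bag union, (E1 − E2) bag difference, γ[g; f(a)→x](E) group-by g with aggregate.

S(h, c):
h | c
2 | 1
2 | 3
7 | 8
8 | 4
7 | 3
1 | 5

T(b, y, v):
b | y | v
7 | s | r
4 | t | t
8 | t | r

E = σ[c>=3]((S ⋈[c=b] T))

σ filters on c, owned by the left side.
E' = (σ[c>=3](S) ⋈[c=b] T)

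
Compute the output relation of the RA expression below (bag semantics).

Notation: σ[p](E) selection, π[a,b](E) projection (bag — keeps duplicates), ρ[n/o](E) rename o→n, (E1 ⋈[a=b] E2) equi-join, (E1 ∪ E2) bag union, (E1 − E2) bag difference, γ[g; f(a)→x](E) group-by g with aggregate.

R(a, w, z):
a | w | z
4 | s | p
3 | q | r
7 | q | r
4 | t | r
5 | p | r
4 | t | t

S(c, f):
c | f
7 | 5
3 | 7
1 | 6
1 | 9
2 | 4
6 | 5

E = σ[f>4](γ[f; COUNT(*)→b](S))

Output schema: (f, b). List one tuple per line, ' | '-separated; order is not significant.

Subexpression sizes:
  S → 6
  γ[f; COUNT(*)→b](S) → 5
  σ[f>4](γ[f; COUNT(*)→b](S)) → 4

== RESULT ==
f | b
5 | 2
6 | 1
7 | 1
9 | 1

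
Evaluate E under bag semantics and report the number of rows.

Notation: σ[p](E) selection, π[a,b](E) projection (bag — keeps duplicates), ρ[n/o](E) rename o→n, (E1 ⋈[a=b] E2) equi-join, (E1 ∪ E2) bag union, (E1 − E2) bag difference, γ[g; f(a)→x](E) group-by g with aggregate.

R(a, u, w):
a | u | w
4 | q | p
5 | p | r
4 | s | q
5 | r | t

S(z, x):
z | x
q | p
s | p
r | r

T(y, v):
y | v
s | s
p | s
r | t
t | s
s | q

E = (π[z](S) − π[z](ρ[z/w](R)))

Subexpression sizes:
  S → 3
  π[z](S) → 3
  R → 4
  ρ[z/w](R) → 4
  π[z](ρ[z/w](R)) → 4
  (π[z](S) − π[z](ρ[z/w](R))) → 1

|E| = 1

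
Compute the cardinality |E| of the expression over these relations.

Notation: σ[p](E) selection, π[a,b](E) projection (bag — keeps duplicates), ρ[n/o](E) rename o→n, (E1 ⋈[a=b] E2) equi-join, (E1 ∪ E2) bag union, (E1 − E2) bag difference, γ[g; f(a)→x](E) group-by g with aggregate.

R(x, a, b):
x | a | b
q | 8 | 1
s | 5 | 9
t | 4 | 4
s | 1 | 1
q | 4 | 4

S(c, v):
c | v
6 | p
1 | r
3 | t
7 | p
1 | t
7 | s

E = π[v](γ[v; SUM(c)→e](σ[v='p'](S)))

Per-node cardinality:
  S → 6
  σ[v='p'](S) → 2
  γ[v; SUM(c)→e](σ[v='p'](S)) → 1
  π[v](γ[v; SUM(c)→e](σ[v='p'](S))) → 1

|E| = 1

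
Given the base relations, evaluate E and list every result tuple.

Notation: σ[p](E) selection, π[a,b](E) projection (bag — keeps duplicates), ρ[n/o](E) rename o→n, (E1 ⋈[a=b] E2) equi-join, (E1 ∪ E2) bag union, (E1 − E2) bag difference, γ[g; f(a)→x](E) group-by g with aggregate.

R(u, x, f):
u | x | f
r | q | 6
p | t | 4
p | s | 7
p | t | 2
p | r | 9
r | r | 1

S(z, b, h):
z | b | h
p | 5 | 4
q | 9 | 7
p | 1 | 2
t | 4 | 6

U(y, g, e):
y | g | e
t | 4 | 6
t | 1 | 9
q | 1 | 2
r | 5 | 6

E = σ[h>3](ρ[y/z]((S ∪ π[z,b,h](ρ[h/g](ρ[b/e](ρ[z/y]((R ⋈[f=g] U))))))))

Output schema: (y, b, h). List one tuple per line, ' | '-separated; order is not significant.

Row counts bottom-up:
  S → 4
  R → 6
  U → 4
  (R ⋈[f=g] U) → 3
  ρ[z/y]((R ⋈[f=g] U)) → 3
  ρ[b/e](ρ[z/y]((R ⋈[f=g] U))) → 3
  ρ[h/g](ρ[b/e](ρ[z/y]((R ⋈[f=g] U)))) → 3
  π[z,b,h](ρ[h/g](ρ[b/e](ρ[z/y]((R ⋈[f=g] U))))) → 3
  (S ∪ π[z,b,h](ρ[h/g](ρ[b/e](ρ[z/y]((R ⋈[f=g] U)))))) → 7
  ρ[y/z]((S ∪ π[z,b,h](ρ[h/g](ρ[b/e](ρ[z/y]((R ⋈[f=g] U))))))) → 7
  σ[h>3](ρ[y/z]((S ∪ π[z,b,h](ρ[h/g](ρ[b/e](ρ[z/y]((R ⋈[f=g] U)))))))) → 4

== RESULT ==
y | b | h
p | 5 | 4
q | 9 | 7
t | 4 | 6
t | 6 | 4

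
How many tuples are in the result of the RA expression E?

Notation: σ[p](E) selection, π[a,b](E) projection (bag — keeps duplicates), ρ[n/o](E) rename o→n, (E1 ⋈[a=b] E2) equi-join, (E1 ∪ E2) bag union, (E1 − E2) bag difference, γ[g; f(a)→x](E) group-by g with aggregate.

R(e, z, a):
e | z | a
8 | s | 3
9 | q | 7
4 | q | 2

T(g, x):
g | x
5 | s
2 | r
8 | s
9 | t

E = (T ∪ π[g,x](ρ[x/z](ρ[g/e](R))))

Row counts bottom-up:
  T → 4
  R → 3
  ρ[g/e](R) → 3
  ρ[x/z](ρ[g/e](R)) → 3
  π[g,x](ρ[x/z](ρ[g/e](R))) → 3
  (T ∪ π[g,x](ρ[x/z](ρ[g/e](R)))) → 7

|E| = 7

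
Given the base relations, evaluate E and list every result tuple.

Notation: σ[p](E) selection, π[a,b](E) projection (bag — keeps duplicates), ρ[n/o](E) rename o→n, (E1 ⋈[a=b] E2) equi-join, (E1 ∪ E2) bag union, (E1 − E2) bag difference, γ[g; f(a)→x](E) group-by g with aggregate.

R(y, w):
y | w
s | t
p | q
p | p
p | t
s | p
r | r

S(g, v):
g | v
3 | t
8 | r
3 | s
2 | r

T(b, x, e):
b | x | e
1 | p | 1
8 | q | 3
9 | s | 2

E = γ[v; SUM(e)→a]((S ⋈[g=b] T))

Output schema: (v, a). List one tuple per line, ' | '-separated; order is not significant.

Subexpression sizes:
  S → 4
  T → 3
  (S ⋈[g=b] T) → 1
  γ[v; SUM(e)→a]((S ⋈[g=b] T)) → 1

== RESULT ==
v | a
r | 3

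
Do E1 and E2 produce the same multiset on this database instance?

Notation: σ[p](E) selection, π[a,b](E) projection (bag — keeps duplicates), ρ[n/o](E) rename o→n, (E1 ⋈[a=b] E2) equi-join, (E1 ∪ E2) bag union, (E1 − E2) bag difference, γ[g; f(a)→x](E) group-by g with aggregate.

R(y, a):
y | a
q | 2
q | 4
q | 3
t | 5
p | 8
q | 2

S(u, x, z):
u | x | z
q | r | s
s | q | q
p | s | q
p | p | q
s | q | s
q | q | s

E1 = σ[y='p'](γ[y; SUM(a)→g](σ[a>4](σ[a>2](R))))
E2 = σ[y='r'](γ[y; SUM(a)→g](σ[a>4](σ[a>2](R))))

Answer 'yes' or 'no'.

E1 subexpression sizes:
  R → 6
  σ[a>2](R) → 4
  σ[a>4](σ[a>2](R)) → 2
  γ[y; SUM(a)→g](σ[a>4](σ[a>2](R))) → 2
  σ[y='p'](γ[y; SUM(a)→g](σ[a>4](σ[a>2](R)))) → 1
E2 subexpression sizes:
  R → 6
  σ[a>2](R) → 4
  σ[a>4](σ[a>2](R)) → 2
  γ[y; SUM(a)→g](σ[a>4](σ[a>2](R))) → 2
  σ[y='r'](γ[y; SUM(a)→g](σ[a>4](σ[a>2](R)))) → 0

E1 result:
y | g
p | 8
E2 result:
y | g
(0 rows)
Witness: ('p', 8) appears 1× in E1 but 0× in E2.

no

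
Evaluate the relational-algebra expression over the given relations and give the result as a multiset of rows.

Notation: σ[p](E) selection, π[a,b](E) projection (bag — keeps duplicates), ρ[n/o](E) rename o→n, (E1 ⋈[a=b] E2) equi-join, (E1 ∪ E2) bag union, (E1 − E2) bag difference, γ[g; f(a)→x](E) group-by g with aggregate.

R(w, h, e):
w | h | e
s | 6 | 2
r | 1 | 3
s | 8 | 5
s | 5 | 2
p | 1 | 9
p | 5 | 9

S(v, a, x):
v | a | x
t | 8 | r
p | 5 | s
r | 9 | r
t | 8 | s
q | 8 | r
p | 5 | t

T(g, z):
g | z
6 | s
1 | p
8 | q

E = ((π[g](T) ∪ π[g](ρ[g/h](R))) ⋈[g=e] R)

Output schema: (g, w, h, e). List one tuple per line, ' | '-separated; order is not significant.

Per-node cardinality:
  T → 3
  π[g](T) → 3
  R → 6
  ρ[g/h](R) → 6
  π[g](ρ[g/h](R)) → 6
  (π[g](T) ∪ π[g](ρ[g/h](R))) → 9
  R → 6
  ((π[g](T) ∪ π[g](ρ[g/h](R))) ⋈[g=e] R) → 2

== RESULT ==
g | w | h | e
5 | s | 8 | 5
5 | s | 8 | 5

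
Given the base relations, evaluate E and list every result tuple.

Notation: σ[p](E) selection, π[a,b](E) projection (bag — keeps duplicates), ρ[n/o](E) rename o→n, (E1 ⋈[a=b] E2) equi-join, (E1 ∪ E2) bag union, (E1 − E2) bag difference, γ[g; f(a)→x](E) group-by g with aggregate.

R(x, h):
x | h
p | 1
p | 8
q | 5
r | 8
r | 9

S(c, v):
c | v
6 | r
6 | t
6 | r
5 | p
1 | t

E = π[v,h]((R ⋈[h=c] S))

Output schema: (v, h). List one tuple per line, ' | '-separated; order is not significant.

Subexpression sizes:
  R → 5
  S → 5
  (R ⋈[h=c] S) → 2
  π[v,h]((R ⋈[h=c] S)) → 2

== RESULT ==
v | h
p | 5
t | 1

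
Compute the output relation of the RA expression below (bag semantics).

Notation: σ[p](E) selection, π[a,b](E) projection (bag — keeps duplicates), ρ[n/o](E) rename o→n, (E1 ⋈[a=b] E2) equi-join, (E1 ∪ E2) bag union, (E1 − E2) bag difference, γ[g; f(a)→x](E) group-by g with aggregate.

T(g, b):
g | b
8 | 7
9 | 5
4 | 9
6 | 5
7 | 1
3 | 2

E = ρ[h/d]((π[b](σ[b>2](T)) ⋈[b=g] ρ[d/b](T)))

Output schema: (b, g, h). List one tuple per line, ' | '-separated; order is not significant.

Row counts bottom-up:
  T → 6
  σ[b>2](T) → 4
  π[b](σ[b>2](T)) → 4
  T → 6
  ρ[d/b](T) → 6
  (π[b](σ[b>2](T)) ⋈[b=g] ρ[d/b](T)) → 2
  ρ[h/d]((π[b](σ[b>2](T)) ⋈[b=g] ρ[d/b](T))) → 2

== RESULT ==
b | g | h
7 | 7 | 1
9 | 9 | 5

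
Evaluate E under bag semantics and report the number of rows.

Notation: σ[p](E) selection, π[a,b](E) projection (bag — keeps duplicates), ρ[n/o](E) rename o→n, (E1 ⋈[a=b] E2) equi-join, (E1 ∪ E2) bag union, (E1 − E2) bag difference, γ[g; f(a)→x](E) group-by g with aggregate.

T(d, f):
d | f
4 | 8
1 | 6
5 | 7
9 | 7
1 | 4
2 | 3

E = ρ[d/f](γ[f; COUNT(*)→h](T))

Per-node cardinality:
  T → 6
  γ[f; COUNT(*)→h](T) → 5
  ρ[d/f](γ[f; COUNT(*)→h](T)) → 5

|E| = 5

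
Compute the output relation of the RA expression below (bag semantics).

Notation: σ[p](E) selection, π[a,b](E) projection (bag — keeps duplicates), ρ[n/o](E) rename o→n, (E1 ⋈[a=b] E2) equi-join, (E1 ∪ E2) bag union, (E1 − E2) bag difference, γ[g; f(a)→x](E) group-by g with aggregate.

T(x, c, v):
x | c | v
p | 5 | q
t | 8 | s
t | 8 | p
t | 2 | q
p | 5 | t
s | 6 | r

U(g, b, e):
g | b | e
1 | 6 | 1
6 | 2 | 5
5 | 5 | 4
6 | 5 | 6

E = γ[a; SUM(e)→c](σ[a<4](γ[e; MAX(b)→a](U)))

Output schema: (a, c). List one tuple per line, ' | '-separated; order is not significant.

Subexpression sizes:
  U → 4
  γ[e; MAX(b)→a](U) → 4
  σ[a<4](γ[e; MAX(b)→a](U)) → 1
  γ[a; SUM(e)→c](σ[a<4](γ[e; MAX(b)→a](U))) → 1

== RESULT ==
a | c
2 | 5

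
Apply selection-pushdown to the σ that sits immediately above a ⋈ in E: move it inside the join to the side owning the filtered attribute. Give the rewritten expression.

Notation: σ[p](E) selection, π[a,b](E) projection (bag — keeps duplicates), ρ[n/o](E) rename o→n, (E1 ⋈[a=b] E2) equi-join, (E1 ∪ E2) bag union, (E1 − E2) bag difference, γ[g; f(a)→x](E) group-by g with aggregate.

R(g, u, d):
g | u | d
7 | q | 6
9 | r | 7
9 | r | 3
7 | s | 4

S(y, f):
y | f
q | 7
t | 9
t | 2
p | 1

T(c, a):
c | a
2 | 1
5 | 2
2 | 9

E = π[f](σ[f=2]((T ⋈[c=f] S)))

σ filters on f, owned by the right side.
E' = π[f]((T ⋈[c=f] σ[f=2](S)))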